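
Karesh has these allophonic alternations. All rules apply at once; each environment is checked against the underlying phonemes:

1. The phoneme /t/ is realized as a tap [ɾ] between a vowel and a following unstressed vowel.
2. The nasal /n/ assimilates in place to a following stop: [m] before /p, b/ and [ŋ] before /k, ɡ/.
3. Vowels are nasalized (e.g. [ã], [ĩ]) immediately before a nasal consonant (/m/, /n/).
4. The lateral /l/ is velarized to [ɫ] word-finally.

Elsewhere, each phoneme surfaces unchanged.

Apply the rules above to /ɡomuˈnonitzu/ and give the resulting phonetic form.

/ɡ/ (word-initial) is unaffected → [ɡ].
/o/ (between /ɡ/ and /m/) occurs before a nasal consonant → [õ] by rule 3.
/m/ stays [m].
/u/ (between /m/ and /n/): before a nasal consonant, so rule 3 applies → [ũ].
/n/ (between /u/ and /o/) is in the target of rule 2 but the environment (before a labial or velar stop) is not met → [n].
/o/ (between /n/ and /n/) occurs before a nasal consonant → [õ] by rule 3.
/n/ (between /o/ and /i/): rule 2 targets it, but not before a labial or velar stop → unchanged [n].
/i/ — between /n/ and /t/; rule 3 does not apply here → [i].
/t/ (between /i/ and /z/) fails the environment for rule 1, so it stays [t].
/z/ stays [z].
/u/ — word-final; rule 3 does not apply here → [u].

[ɡõmũˈnõnitzu]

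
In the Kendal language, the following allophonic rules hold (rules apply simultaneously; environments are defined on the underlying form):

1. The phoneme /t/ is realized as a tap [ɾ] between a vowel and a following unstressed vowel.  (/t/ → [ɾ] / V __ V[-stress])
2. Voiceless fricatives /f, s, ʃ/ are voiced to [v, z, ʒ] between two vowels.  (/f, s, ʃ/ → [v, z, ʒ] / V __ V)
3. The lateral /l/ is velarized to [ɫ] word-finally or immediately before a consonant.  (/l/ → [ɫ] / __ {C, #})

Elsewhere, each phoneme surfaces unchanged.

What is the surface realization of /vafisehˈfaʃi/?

/v/ — not in any rule's target class → [v].
/a/ (between /v/ and /f/) is unaffected → [a].
Rule 2 applies to /f/ (between /a/ and /i/: between two vowels) → [v].
/i/ (between /f/ and /s/) is unaffected → [i].
Rule 2 applies to /s/ (between /i/ and /e/: between two vowels) → [z].
/e/ — not in any rule's target class → [e].
/h/ stays [h].
/f/ (between /h/ and /a/) is in the target of rule 2 but the environment (between two vowels) is not met → [f].
/a/ stays [a].
/ʃ/ (between /a/ and /i/) occurs between two vowels → [ʒ] by rule 2.
/i/ (word-final): no rule targets it → [i].

[vavizehˈfaʒi]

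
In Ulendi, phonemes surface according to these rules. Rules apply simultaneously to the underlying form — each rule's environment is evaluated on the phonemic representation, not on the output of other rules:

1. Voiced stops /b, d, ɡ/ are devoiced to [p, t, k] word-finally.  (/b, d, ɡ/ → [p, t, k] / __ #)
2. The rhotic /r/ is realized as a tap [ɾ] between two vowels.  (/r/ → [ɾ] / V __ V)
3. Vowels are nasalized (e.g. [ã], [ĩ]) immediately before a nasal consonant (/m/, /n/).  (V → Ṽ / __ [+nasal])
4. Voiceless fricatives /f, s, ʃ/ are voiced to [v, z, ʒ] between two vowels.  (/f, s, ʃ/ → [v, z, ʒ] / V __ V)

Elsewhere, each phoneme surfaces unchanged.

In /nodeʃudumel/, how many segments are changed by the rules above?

2

Segments that undergo a rule: /ʃ/ → [ʒ] (rule 4); /u/ → [ũ] (rule 3).
All other segments surface unchanged.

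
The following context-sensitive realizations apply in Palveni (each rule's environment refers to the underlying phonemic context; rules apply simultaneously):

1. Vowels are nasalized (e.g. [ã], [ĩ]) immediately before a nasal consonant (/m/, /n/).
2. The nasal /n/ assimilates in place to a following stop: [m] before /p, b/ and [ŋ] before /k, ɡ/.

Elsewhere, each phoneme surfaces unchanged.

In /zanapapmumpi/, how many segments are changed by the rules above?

Segments that undergo a rule: /a/ → [ã] (rule 1); /u/ → [ũ] (rule 1).
All other segments surface unchanged.

2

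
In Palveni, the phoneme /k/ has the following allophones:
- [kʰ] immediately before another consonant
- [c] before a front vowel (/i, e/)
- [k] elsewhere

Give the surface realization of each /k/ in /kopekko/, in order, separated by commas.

Occurrence 1 (position 1): no conditioning environment matches → elsewhere allophone [k].
Occurrence 2 (position 5): immediately before another consonant → [kʰ].
Occurrence 3 (position 6): no conditioning environment matches → elsewhere allophone [k].

[k], [kʰ], [k]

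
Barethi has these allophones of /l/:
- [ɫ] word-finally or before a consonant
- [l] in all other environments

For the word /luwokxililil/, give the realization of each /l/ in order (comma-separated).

[l], [l], [l], [ɫ]

Occurrence 1 (position 1): no conditioning environment matches → elsewhere allophone [l].
Occurrence 2 (position 8): no conditioning environment matches → elsewhere allophone [l].
Occurrence 3 (position 10): no conditioning environment matches → elsewhere allophone [l].
Occurrence 4 (position 12): word-finally or before a consonant → [ɫ].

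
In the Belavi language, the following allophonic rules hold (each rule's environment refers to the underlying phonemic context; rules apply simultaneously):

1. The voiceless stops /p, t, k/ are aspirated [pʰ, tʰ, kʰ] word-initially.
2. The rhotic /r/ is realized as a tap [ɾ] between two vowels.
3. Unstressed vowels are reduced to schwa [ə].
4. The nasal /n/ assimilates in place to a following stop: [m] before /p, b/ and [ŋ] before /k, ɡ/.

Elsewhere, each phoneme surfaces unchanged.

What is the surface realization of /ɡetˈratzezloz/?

/e/ — between /ɡ/ and /t/, in an unstressed syllable — surfaces as [ə] (rule 3).
/t/ (between /e/ and /r/): rule 1 targets it, but not word-initially → unchanged [t].
/r/ (between /t/ and /a/) fails the environment for rule 2, so it stays [r].
/a/ (between /r/ and /t/) fails the environment for rule 3, so it stays [a].
/t/ (between /a/ and /z/): rule 1 targets it, but not word-initially → unchanged [t].
/e/ (between /z/ and /z/) occurs in an unstressed syllable → [ə] by rule 3.
/o/ meets the environment for rule 3 (in an unstressed syllable) → [ə].

[ɡətˈratzəzləz]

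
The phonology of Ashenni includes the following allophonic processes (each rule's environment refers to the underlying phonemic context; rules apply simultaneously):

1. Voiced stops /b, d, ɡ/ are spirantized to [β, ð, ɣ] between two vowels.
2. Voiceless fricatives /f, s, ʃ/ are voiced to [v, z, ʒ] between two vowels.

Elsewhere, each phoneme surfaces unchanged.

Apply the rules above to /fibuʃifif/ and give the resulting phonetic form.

/f/ (word-initial) is in the target of rule 2 but the environment (between two vowels) is not met → [f].
/i/ stays [i].
/b/ meets the environment for rule 1 (between two vowels) → [β].
/u/ stays [u].
/ʃ/ (between /u/ and /i/): between two vowels, so rule 2 applies → [ʒ].
/i/ — not in any rule's target class → [i].
/f/ (between /i/ and /i/) occurs between two vowels → [v] by rule 2.
/i/ — not in any rule's target class → [i].
/f/ (word-final): rule 2 targets it, but not between two vowels → unchanged [f].

[fiβuʒivif]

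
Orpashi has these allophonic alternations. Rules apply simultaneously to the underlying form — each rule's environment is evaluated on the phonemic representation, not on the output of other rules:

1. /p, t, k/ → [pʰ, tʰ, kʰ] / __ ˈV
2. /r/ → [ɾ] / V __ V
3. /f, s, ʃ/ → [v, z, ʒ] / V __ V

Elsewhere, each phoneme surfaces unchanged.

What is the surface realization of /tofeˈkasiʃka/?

/t/ (word-initial) fails the environment for rule 1, so it stays [t].
/f/ — between /o/ and /e/, between two vowels — surfaces as [v] (rule 3).
/k/ (between /e/ and /a/): immediately before a stressed vowel, so rule 1 applies → [kʰ].
/s/ (between /a/ and /i/): between two vowels, so rule 3 applies → [z].
/ʃ/ (between /i/ and /k/): rule 3 targets it, but not between two vowels → unchanged [ʃ].
/k/ — between /ʃ/ and /a/; rule 1 does not apply here → [k].

[toveˈkʰaziʃka]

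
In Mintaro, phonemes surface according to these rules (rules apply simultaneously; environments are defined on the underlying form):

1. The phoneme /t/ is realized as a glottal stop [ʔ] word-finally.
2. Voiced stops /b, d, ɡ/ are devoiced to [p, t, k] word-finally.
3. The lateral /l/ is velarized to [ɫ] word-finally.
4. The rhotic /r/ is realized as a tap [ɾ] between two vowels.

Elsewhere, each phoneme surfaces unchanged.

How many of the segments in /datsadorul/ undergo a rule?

Segments that undergo a rule: /r/ → [ɾ] (rule 4); /l/ → [ɫ] (rule 3).
All other segments surface unchanged.

2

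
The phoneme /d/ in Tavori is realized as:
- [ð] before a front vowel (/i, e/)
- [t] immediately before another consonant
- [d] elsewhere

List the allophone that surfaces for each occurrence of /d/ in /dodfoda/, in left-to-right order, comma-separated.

[d], [t], [d]

Occurrence 1 (position 1): no conditioning environment matches → elsewhere allophone [d].
Occurrence 2 (position 3): immediately before another consonant → [t].
Occurrence 3 (position 6): no conditioning environment matches → elsewhere allophone [d].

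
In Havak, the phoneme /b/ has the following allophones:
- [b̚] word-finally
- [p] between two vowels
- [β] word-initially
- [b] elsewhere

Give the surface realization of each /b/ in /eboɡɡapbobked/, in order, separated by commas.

[p], [b], [b]

Occurrence 1 (position 2): between two vowels → [p].
Occurrence 2 (position 8): no conditioning environment matches → elsewhere allophone [b].
Occurrence 3 (position 10): no conditioning environment matches → elsewhere allophone [b].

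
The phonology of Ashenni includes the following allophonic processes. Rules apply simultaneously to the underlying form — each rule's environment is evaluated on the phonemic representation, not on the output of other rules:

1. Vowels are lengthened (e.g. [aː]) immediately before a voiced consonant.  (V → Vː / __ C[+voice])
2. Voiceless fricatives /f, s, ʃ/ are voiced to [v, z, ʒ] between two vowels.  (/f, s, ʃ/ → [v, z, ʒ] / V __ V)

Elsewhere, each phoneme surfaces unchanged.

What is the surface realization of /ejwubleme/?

/e/ — word-initial, before a voiced consonant — surfaces as [eː] (rule 1).
/u/ (between /w/ and /b/): before a voiced consonant, so rule 1 applies → [uː].
/e/ (between /l/ and /m/): before a voiced consonant, so rule 1 applies → [eː].
/e/ (word-final) fails the environment for rule 1, so it stays [e].

[eːjwuːbleːme]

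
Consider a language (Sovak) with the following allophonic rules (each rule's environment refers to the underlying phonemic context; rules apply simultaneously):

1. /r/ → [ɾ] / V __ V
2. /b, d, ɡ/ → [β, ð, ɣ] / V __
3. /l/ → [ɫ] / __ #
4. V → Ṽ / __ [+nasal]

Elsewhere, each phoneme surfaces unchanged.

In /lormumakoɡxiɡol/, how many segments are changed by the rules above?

4

Segments that undergo a rule: /u/ → [ũ] (rule 4); /ɡ/ → [ɣ] (rule 2); /ɡ/ → [ɣ] (rule 2); /l/ → [ɫ] (rule 3).
All other segments surface unchanged.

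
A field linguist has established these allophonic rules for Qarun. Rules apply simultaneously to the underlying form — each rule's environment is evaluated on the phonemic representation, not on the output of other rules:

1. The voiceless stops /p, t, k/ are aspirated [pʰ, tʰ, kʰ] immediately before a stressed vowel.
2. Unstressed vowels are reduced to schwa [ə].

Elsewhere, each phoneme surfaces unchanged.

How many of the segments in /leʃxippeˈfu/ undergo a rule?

3

Segments that undergo a rule: /e/ → [ə] (rule 2); /i/ → [ə] (rule 2); /e/ → [ə] (rule 2).
All other segments surface unchanged.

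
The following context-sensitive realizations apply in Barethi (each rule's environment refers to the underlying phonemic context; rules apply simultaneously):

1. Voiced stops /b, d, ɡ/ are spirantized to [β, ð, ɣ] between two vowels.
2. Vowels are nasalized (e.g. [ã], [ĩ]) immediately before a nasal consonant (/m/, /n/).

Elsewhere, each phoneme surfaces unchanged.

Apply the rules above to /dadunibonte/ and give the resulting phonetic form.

/d/ (word-initial) is in the target of rule 1 but the environment (between two vowels) is not met → [d].
/a/ — between /d/ and /d/; rule 2 does not apply here → [a].
/d/ — between /a/ and /u/, between two vowels — surfaces as [ð] (rule 1).
/u/ (between /d/ and /n/): before a nasal consonant, so rule 2 applies → [ũ].
/i/ (between /n/ and /b/) fails the environment for rule 2, so it stays [i].
/b/ (between /i/ and /o/) occurs between two vowels → [β] by rule 1.
Rule 2 applies to /o/ (between /b/ and /n/: before a nasal consonant) → [õ].
/e/ — word-final; rule 2 does not apply here → [e].

[daðũniβõnte]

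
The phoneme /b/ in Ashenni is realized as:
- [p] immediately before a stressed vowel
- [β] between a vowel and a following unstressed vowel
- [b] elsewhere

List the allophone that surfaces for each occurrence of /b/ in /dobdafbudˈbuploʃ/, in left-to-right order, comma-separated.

[b], [b], [p]

Occurrence 1 (position 3): no conditioning environment matches → elsewhere allophone [b].
Occurrence 2 (position 7): no conditioning environment matches → elsewhere allophone [b].
Occurrence 3 (position 10): immediately before a stressed vowel → [p].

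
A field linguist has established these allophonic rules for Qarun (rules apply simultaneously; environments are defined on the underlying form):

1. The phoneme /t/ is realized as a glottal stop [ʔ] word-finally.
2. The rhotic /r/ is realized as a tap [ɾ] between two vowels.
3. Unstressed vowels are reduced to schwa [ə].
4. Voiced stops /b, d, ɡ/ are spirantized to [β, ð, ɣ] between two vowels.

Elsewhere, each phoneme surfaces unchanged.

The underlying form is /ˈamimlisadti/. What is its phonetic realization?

[ˈaməmləsədtə]

/a/ (word-initial): rule 3 targets it, but not in an unstressed syllable → unchanged [a].
/m/ — not in any rule's target class → [m].
Rule 3 applies to /i/ (between /m/ and /m/: in an unstressed syllable) → [ə].
/m/ stays [m].
/l/ (between /m/ and /i/): no rule targets it → [l].
/i/ — between /l/ and /s/, in an unstressed syllable — surfaces as [ə] (rule 3).
/s/ — not in any rule's target class → [s].
/a/ — between /s/ and /d/, in an unstressed syllable — surfaces as [ə] (rule 3).
/d/ — between /a/ and /t/; rule 4 does not apply here → [d].
/t/ (between /d/ and /i/) fails the environment for rule 1, so it stays [t].
/i/ (word-final) occurs in an unstressed syllable → [ə] by rule 3.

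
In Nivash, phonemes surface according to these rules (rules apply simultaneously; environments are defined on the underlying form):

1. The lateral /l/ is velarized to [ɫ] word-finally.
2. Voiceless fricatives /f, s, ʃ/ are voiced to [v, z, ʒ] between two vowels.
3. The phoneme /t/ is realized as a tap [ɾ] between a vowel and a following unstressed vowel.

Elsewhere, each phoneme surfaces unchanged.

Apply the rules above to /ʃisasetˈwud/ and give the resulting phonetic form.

/ʃ/ — word-initial; rule 2 does not apply here → [ʃ].
/i/ — not in any rule's target class → [i].
/s/ (between /i/ and /a/) occurs between two vowels → [z] by rule 2.
/a/ (between /s/ and /s/): no rule targets it → [a].
Rule 2 applies to /s/ (between /a/ and /e/: between two vowels) → [z].
/e/ (between /s/ and /t/): no rule targets it → [e].
/t/ (between /e/ and /w/) is in the target of rule 3 but the environment (between a vowel and a following unstressed vowel) is not met → [t].
/w/ stays [w].
/u/ (between /w/ and /d/) is unaffected → [u].
/d/ — not in any rule's target class → [d].

[ʃizazetˈwud]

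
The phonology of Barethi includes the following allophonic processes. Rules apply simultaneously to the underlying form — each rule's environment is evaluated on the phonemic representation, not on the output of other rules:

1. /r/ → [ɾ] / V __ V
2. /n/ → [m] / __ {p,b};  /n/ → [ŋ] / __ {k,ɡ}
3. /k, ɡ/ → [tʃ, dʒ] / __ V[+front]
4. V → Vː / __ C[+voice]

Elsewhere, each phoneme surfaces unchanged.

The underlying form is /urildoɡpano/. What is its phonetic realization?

[uːɾiːldoːɡpaːno]

/u/ (word-initial) occurs before a voiced consonant → [uː] by rule 4.
/r/ — between /u/ and /i/, between two vowels — surfaces as [ɾ] (rule 1).
Rule 4 applies to /i/ (between /r/ and /l/: before a voiced consonant) → [iː].
/l/ — not in any rule's target class → [l].
/d/ (between /l/ and /o/) is unaffected → [d].
/o/ (between /d/ and /ɡ/): before a voiced consonant, so rule 4 applies → [oː].
/ɡ/ (between /o/ and /p/): rule 3 targets it, but not before a front vowel → unchanged [ɡ].
/p/ (between /ɡ/ and /a/) is unaffected → [p].
/a/ (between /p/ and /n/) occurs before a voiced consonant → [aː] by rule 4.
/n/ — between /a/ and /o/; rule 2 does not apply here → [n].
/o/ (word-final) is in the target of rule 4 but the environment (before a voiced consonant) is not met → [o].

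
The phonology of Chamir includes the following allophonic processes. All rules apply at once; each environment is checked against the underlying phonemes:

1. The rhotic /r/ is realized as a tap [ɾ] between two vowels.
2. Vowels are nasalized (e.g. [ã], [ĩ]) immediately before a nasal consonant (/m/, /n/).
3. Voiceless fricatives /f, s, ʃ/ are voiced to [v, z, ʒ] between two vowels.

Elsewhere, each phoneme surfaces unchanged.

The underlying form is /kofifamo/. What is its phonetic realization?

[kovivãmo]

/k/ stays [k].
/o/ (between /k/ and /f/): rule 2 targets it, but not before a nasal consonant → unchanged [o].
/f/ — between /o/ and /i/, between two vowels — surfaces as [v] (rule 3).
/i/ (between /f/ and /f/) is in the target of rule 2 but the environment (before a nasal consonant) is not met → [i].
Rule 3 applies to /f/ (between /i/ and /a/: between two vowels) → [v].
Rule 2 applies to /a/ (between /f/ and /m/: before a nasal consonant) → [ã].
/m/ (between /a/ and /o/) is unaffected → [m].
/o/ (word-final) fails the environment for rule 2, so it stays [o].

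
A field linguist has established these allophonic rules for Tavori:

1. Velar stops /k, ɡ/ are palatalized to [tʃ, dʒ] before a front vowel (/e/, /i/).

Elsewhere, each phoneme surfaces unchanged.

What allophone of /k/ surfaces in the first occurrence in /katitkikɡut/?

/k/ (word-initial) fails the environment for rule 1, so it stays [k].

[k]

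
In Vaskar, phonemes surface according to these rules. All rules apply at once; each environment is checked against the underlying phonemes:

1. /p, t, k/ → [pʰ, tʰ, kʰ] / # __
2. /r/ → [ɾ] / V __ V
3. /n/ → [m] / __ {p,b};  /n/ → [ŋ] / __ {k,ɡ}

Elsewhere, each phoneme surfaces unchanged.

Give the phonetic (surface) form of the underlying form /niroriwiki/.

/n/ (word-initial) is in the target of rule 3 but the environment (before a labial or velar stop) is not met → [n].
/i/ — not in any rule's target class → [i].
/r/ (between /i/ and /o/): between two vowels, so rule 2 applies → [ɾ].
/o/ (between /r/ and /r/): no rule targets it → [o].
/r/ meets the environment for rule 2 (between two vowels) → [ɾ].
/i/ — not in any rule's target class → [i].
/w/ (between /i/ and /i/): no rule targets it → [w].
/i/ stays [i].
/k/ (between /i/ and /i/) is in the target of rule 1 but the environment (word-initially) is not met → [k].
/i/ stays [i].

[niɾoɾiwiki]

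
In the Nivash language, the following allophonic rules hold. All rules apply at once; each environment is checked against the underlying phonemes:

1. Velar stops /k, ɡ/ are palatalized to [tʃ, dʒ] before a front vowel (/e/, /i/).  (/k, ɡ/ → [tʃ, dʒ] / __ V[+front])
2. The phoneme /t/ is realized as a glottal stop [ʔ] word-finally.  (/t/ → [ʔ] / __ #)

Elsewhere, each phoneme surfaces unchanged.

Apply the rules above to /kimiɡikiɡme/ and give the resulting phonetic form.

[tʃimidʒitʃiɡme]

/k/ meets the environment for rule 1 (before a front vowel) → [tʃ].
/i/ — not in any rule's target class → [i].
/m/ stays [m].
/i/ (between /m/ and /ɡ/): no rule targets it → [i].
/ɡ/ meets the environment for rule 1 (before a front vowel) → [dʒ].
/i/ stays [i].
/k/ (between /i/ and /i/): before a front vowel, so rule 1 applies → [tʃ].
/i/ (between /k/ and /ɡ/) is unaffected → [i].
/ɡ/ — between /i/ and /m/; rule 1 does not apply here → [ɡ].
/m/ (between /ɡ/ and /e/) is unaffected → [m].
/e/ (word-final) is unaffected → [e].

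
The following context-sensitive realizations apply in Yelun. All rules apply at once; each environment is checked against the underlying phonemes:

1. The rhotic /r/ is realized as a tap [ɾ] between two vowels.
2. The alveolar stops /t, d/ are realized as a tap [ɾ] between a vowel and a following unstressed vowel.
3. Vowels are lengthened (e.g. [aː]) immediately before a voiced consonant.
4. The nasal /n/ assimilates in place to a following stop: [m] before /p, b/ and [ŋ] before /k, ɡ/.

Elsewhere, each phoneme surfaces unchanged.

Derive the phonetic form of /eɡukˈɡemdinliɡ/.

[eːɡukˈɡeːmdiːnliːɡ]

/e/ (word-initial): before a voiced consonant, so rule 3 applies → [eː].
/ɡ/ stays [ɡ].
/u/ (between /ɡ/ and /k/) fails the environment for rule 3, so it stays [u].
/k/ — not in any rule's target class → [k].
/ɡ/ — not in any rule's target class → [ɡ].
Rule 3 applies to /e/ (between /ɡ/ and /m/: before a voiced consonant) → [eː].
/m/ (between /e/ and /d/) is unaffected → [m].
/d/ (between /m/ and /i/): rule 2 targets it, but not between a vowel and a following unstressed vowel → unchanged [d].
/i/ (between /d/ and /n/): before a voiced consonant, so rule 3 applies → [iː].
/n/ (between /i/ and /l/): rule 4 targets it, but not before a labial or velar stop → unchanged [n].
/l/ — not in any rule's target class → [l].
Rule 3 applies to /i/ (between /l/ and /ɡ/: before a voiced consonant) → [iː].
/ɡ/ — not in any rule's target class → [ɡ].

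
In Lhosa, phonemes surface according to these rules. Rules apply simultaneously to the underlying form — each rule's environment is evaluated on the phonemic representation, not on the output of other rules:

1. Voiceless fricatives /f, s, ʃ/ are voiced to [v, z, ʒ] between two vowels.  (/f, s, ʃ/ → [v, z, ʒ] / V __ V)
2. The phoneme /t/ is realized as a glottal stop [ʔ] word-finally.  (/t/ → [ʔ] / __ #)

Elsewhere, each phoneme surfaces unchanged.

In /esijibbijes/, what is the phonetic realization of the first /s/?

[z]

/s/ (between /e/ and /i/): between two vowels, so rule 1 applies → [z].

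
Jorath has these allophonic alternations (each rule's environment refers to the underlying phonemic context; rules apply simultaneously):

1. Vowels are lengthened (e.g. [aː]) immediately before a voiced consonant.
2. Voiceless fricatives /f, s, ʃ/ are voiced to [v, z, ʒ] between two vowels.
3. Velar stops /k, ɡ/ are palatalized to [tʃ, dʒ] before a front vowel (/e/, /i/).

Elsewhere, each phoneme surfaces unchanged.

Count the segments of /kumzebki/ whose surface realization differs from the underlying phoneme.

Segments that undergo a rule: /u/ → [uː] (rule 1); /e/ → [eː] (rule 1); /k/ → [tʃ] (rule 3).
All other segments surface unchanged.

3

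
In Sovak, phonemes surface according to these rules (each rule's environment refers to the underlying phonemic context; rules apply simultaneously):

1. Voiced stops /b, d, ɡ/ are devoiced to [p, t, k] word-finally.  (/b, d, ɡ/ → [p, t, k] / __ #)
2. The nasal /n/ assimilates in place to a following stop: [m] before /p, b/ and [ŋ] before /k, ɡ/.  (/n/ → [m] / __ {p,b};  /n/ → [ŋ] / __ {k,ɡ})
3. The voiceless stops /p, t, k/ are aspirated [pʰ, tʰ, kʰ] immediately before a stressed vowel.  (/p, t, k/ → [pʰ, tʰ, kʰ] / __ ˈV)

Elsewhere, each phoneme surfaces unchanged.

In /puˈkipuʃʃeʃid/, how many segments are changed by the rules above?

2

Segments that undergo a rule: /k/ → [kʰ] (rule 3); /d/ → [t] (rule 1).
All other segments surface unchanged.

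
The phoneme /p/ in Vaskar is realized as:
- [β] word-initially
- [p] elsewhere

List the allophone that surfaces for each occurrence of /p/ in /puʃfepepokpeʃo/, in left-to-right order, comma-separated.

Occurrence 1 (position 1): word-initially → [β].
Occurrence 2 (position 6): no conditioning environment matches → elsewhere allophone [p].
Occurrence 3 (position 8): no conditioning environment matches → elsewhere allophone [p].
Occurrence 4 (position 11): no conditioning environment matches → elsewhere allophone [p].

[β], [p], [p], [p]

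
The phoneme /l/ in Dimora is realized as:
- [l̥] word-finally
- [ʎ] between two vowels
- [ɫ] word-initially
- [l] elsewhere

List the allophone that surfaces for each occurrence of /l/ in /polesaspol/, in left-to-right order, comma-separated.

Occurrence 1 (position 3): between two vowels → [ʎ].
Occurrence 2 (position 10): word-finally → [l̥].

[ʎ], [l̥]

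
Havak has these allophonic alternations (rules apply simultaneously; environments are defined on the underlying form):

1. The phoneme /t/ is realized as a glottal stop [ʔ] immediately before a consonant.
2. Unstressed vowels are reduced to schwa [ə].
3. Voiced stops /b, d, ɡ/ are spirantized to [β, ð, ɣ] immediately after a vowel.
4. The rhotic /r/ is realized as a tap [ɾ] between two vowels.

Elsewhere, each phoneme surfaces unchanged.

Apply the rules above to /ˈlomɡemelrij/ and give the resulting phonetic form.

/l/ stays [l].
/o/ (between /l/ and /m/) is in the target of rule 2 but the environment (in an unstressed syllable) is not met → [o].
/m/ stays [m].
/ɡ/ (between /m/ and /e/) fails the environment for rule 3, so it stays [ɡ].
/e/ (between /ɡ/ and /m/) occurs in an unstressed syllable → [ə] by rule 2.
/m/ — not in any rule's target class → [m].
/e/ — between /m/ and /l/, in an unstressed syllable — surfaces as [ə] (rule 2).
/l/ (between /e/ and /r/): no rule targets it → [l].
/r/ — between /l/ and /i/; rule 4 does not apply here → [r].
Rule 2 applies to /i/ (between /r/ and /j/: in an unstressed syllable) → [ə].
/j/ stays [j].

[ˈlomɡəməlrəj]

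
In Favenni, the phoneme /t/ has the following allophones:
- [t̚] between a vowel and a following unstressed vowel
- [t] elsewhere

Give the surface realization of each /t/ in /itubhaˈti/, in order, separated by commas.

Occurrence 1 (position 2): between a vowel and a following unstressed vowel → [t̚].
Occurrence 2 (position 7): no conditioning environment matches → elsewhere allophone [t].

[t̚], [t]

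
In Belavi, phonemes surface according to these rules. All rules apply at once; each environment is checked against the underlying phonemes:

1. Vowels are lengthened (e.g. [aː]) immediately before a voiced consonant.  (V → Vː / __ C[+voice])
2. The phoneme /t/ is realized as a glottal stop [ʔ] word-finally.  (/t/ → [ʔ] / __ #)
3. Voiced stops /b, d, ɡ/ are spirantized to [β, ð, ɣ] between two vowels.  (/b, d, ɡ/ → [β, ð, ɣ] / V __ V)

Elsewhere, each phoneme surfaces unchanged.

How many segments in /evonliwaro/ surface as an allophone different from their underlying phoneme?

4

Segments that undergo a rule: /e/ → [eː] (rule 1); /o/ → [oː] (rule 1); /i/ → [iː] (rule 1); /a/ → [aː] (rule 1).
All other segments surface unchanged.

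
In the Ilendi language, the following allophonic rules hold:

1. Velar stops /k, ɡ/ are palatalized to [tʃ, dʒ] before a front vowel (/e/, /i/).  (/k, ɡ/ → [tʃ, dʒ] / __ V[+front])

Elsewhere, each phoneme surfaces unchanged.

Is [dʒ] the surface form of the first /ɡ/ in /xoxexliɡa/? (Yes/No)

/ɡ/ (between /i/ and /a/): rule 1 targets it, but not before a front vowel → unchanged [ɡ].
The actual realization is [ɡ], not [dʒ].

No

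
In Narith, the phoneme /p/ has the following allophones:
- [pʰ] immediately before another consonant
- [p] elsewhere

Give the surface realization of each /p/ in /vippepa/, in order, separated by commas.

[pʰ], [p], [p]

Occurrence 1 (position 3): immediately before another consonant → [pʰ].
Occurrence 2 (position 4): no conditioning environment matches → elsewhere allophone [p].
Occurrence 3 (position 6): no conditioning environment matches → elsewhere allophone [p].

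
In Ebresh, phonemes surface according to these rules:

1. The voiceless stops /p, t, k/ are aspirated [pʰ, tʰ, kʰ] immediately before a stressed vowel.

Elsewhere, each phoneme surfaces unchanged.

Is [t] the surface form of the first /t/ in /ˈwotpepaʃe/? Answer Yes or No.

Yes

/t/ (between /o/ and /p/): rule 1 targets it, but not immediately before a stressed vowel → unchanged [t].
The actual realization is [t], which matches [t].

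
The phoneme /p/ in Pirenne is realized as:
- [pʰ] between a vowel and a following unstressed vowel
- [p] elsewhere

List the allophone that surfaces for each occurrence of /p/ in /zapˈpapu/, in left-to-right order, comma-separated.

Occurrence 1 (position 3): no conditioning environment matches → elsewhere allophone [p].
Occurrence 2 (position 4): no conditioning environment matches → elsewhere allophone [p].
Occurrence 3 (position 6): between a vowel and a following unstressed vowel → [pʰ].

[p], [p], [pʰ]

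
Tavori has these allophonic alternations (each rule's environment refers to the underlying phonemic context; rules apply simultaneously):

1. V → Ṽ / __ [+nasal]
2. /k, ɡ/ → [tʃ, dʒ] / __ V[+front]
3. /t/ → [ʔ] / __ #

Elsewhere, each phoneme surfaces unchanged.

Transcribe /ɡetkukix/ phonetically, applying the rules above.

[dʒetkutʃix]

Rule 2 applies to /ɡ/ (word-initial: before a front vowel) → [dʒ].
/e/ (between /ɡ/ and /t/): rule 1 targets it, but not before a nasal consonant → unchanged [e].
/t/ (between /e/ and /k/) fails the environment for rule 3, so it stays [t].
/k/ — between /t/ and /u/; rule 2 does not apply here → [k].
/u/ (between /k/ and /k/): rule 1 targets it, but not before a nasal consonant → unchanged [u].
/k/ — between /u/ and /i/, before a front vowel — surfaces as [tʃ] (rule 2).
/i/ — between /k/ and /x/; rule 1 does not apply here → [i].
/x/ (word-final): no rule targets it → [x].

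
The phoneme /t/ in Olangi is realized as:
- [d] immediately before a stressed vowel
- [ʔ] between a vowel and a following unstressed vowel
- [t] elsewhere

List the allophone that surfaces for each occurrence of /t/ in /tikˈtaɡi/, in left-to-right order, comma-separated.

[t], [d]

Occurrence 1 (position 1): no conditioning environment matches → elsewhere allophone [t].
Occurrence 2 (position 4): immediately before a stressed vowel → [d].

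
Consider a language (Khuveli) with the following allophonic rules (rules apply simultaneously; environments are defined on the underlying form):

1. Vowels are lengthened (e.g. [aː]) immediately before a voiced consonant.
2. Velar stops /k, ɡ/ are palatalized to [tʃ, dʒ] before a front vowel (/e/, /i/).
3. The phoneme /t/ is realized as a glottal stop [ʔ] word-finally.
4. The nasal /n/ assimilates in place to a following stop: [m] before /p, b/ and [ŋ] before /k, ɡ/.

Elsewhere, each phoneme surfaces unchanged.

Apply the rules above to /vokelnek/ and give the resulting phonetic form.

[votʃeːlnek]

/v/ stays [v].
/o/ (between /v/ and /k/) fails the environment for rule 1, so it stays [o].
/k/ (between /o/ and /e/) occurs before a front vowel → [tʃ] by rule 2.
Rule 1 applies to /e/ (between /k/ and /l/: before a voiced consonant) → [eː].
/l/ — not in any rule's target class → [l].
/n/ — between /l/ and /e/; rule 4 does not apply here → [n].
/e/ — between /n/ and /k/; rule 1 does not apply here → [e].
/k/ (word-final): rule 2 targets it, but not before a front vowel → unchanged [k].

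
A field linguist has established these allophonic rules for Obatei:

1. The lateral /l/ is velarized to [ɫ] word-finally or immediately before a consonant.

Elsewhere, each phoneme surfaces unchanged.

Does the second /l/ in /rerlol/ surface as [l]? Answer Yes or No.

No

/l/ — word-final, word-finally or immediately before a consonant — surfaces as [ɫ] (rule 1).
The actual realization is [ɫ], not [l].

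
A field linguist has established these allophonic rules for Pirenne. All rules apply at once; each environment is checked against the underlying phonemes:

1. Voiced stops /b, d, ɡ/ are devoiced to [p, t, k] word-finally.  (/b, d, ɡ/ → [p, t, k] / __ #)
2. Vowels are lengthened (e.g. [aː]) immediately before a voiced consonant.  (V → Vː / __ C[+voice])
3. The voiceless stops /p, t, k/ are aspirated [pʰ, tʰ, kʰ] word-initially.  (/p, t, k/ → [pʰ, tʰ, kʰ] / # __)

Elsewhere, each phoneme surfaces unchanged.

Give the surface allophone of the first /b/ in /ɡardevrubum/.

[b]

/b/ (between /u/ and /u/) is in the target of rule 1 but the environment (word-finally) is not met → [b].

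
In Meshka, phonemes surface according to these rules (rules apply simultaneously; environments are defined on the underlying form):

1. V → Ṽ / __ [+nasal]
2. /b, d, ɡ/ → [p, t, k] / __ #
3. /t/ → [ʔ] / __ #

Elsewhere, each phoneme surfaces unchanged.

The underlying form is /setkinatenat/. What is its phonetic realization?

[setkĩnatẽnaʔ]

/s/ (word-initial) is unaffected → [s].
/e/ (between /s/ and /t/): rule 1 targets it, but not before a nasal consonant → unchanged [e].
/t/ — between /e/ and /k/; rule 3 does not apply here → [t].
/k/ stays [k].
Rule 1 applies to /i/ (between /k/ and /n/: before a nasal consonant) → [ĩ].
/n/ (between /i/ and /a/) is unaffected → [n].
/a/ (between /n/ and /t/) fails the environment for rule 1, so it stays [a].
/t/ (between /a/ and /e/) fails the environment for rule 3, so it stays [t].
/e/ — between /t/ and /n/, before a nasal consonant — surfaces as [ẽ] (rule 1).
/n/ (between /e/ and /a/) is unaffected → [n].
/a/ — between /n/ and /t/; rule 1 does not apply here → [a].
/t/ — word-final, word-finally — surfaces as [ʔ] (rule 3).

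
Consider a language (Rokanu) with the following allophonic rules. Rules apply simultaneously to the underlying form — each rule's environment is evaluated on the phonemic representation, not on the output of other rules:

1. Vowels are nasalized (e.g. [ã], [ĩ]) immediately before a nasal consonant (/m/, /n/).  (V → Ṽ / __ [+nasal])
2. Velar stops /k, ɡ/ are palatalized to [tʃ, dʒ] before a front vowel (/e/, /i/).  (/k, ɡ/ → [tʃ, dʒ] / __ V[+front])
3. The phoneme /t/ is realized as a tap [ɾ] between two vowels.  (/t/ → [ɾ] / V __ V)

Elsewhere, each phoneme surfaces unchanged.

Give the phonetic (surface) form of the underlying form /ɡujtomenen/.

[ɡujtõmẽnẽn]

/ɡ/ (word-initial): rule 2 targets it, but not before a front vowel → unchanged [ɡ].
/u/ (between /ɡ/ and /j/) is in the target of rule 1 but the environment (before a nasal consonant) is not met → [u].
/j/ — not in any rule's target class → [j].
/t/ (between /j/ and /o/) is in the target of rule 3 but the environment (between two vowels) is not met → [t].
/o/ — between /t/ and /m/, before a nasal consonant — surfaces as [õ] (rule 1).
/m/ (between /o/ and /e/): no rule targets it → [m].
/e/ — between /m/ and /n/, before a nasal consonant — surfaces as [ẽ] (rule 1).
/n/ — not in any rule's target class → [n].
/e/ (between /n/ and /n/) occurs before a nasal consonant → [ẽ] by rule 1.
/n/ stays [n].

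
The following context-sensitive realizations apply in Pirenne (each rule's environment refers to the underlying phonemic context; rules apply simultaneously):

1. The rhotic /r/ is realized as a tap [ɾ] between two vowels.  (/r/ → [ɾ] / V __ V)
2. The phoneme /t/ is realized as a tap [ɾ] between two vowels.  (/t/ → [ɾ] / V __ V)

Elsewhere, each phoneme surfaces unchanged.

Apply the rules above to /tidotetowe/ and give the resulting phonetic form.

[tidoɾeɾowe]

/t/ (word-initial) is in the target of rule 2 but the environment (between two vowels) is not met → [t].
/i/ — not in any rule's target class → [i].
/d/ (between /i/ and /o/): no rule targets it → [d].
/o/ — not in any rule's target class → [o].
/t/ (between /o/ and /e/) occurs between two vowels → [ɾ] by rule 2.
/e/ (between /t/ and /t/) is unaffected → [e].
/t/ meets the environment for rule 2 (between two vowels) → [ɾ].
/o/ stays [o].
/w/ (between /o/ and /e/): no rule targets it → [w].
/e/ (word-final): no rule targets it → [e].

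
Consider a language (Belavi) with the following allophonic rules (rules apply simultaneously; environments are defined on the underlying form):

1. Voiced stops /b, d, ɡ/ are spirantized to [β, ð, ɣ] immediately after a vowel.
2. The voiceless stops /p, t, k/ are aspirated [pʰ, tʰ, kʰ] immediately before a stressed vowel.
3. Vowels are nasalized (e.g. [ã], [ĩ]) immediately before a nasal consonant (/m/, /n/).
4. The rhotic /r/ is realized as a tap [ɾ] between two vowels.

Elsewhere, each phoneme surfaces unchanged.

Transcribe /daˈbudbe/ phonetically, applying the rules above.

/d/ (word-initial): rule 1 targets it, but not immediately after a vowel → unchanged [d].
/a/ — between /d/ and /b/; rule 3 does not apply here → [a].
/b/ (between /a/ and /u/) occurs immediately after a vowel → [β] by rule 1.
/u/ — between /b/ and /d/; rule 3 does not apply here → [u].
/d/ (between /u/ and /b/) occurs immediately after a vowel → [ð] by rule 1.
/b/ (between /d/ and /e/): rule 1 targets it, but not immediately after a vowel → unchanged [b].
/e/ — word-final; rule 3 does not apply here → [e].

[daˈβuðbe]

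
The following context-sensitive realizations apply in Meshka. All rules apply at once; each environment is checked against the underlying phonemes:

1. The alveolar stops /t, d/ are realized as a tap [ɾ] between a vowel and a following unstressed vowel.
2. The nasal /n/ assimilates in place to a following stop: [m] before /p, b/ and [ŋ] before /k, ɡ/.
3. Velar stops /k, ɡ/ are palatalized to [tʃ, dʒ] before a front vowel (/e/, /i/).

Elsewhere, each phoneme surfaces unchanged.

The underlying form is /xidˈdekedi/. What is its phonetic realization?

[xidˈdetʃeɾi]

/x/ stays [x].
/i/ (between /x/ and /d/): no rule targets it → [i].
/d/ (between /i/ and /d/) is in the target of rule 1 but the environment (between a vowel and a following unstressed vowel) is not met → [d].
/d/ (between /d/ and /e/): rule 1 targets it, but not between a vowel and a following unstressed vowel → unchanged [d].
/e/ — not in any rule's target class → [e].
/k/ — between /e/ and /e/, before a front vowel — surfaces as [tʃ] (rule 3).
/e/ (between /k/ and /d/) is unaffected → [e].
/d/ meets the environment for rule 1 (between a vowel and a following unstressed vowel) → [ɾ].
/i/ stays [i].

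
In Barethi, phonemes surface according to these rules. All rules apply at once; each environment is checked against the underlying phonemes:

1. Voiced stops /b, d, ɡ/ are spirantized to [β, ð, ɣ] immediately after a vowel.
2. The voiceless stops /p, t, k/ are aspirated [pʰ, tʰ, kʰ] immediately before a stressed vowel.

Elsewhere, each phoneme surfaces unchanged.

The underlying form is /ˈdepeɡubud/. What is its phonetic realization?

[ˈdepeɣuβuð]

/d/ (word-initial) fails the environment for rule 1, so it stays [d].
/e/ (between /d/ and /p/): no rule targets it → [e].
/p/ (between /e/ and /e/) fails the environment for rule 2, so it stays [p].
/e/ — not in any rule's target class → [e].
/ɡ/ (between /e/ and /u/) occurs immediately after a vowel → [ɣ] by rule 1.
/u/ — not in any rule's target class → [u].
Rule 1 applies to /b/ (between /u/ and /u/: immediately after a vowel) → [β].
/u/ stays [u].
/d/ meets the environment for rule 1 (immediately after a vowel) → [ð].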